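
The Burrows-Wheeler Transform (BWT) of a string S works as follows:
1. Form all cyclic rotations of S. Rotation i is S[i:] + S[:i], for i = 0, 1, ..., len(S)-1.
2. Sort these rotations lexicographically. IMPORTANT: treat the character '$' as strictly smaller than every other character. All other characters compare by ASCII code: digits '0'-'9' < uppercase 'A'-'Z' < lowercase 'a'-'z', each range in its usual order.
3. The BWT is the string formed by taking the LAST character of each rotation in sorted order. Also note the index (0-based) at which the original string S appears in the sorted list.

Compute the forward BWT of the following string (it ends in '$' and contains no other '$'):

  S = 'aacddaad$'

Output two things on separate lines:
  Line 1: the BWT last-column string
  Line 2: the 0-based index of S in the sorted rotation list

Answer: d$daaaadc
1

Derivation:
All 9 rotations (rotation i = S[i:]+S[:i]):
  rot[0] = aacddaad$
  rot[1] = acddaad$a
  rot[2] = cddaad$aa
  rot[3] = ddaad$aac
  rot[4] = daad$aacd
  rot[5] = aad$aacdd
  rot[6] = ad$aacdda
  rot[7] = d$aacddaa
  rot[8] = $aacddaad
Sorted (with $ < everything):
  sorted[0] = $aacddaad  (last char: 'd')
  sorted[1] = aacddaad$  (last char: '$')
  sorted[2] = aad$aacdd  (last char: 'd')
  sorted[3] = acddaad$a  (last char: 'a')
  sorted[4] = ad$aacdda  (last char: 'a')
  sorted[5] = cddaad$aa  (last char: 'a')
  sorted[6] = d$aacddaa  (last char: 'a')
  sorted[7] = daad$aacd  (last char: 'd')
  sorted[8] = ddaad$aac  (last char: 'c')
Last column: d$daaaadc
Original string S is at sorted index 1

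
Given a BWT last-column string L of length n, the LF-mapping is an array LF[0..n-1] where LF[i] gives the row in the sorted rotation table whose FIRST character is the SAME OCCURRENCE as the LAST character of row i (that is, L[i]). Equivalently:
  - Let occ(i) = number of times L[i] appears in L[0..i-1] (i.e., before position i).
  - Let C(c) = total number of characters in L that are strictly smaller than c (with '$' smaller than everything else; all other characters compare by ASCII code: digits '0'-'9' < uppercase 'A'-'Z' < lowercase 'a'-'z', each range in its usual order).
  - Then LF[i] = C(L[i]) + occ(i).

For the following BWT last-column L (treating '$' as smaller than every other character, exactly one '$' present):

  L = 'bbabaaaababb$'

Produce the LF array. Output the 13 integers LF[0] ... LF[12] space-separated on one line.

Answer: 7 8 1 9 2 3 4 5 10 6 11 12 0

Derivation:
Char counts: '$':1, 'a':6, 'b':6
C (first-col start): C('$')=0, C('a')=1, C('b')=7
L[0]='b': occ=0, LF[0]=C('b')+0=7+0=7
L[1]='b': occ=1, LF[1]=C('b')+1=7+1=8
L[2]='a': occ=0, LF[2]=C('a')+0=1+0=1
L[3]='b': occ=2, LF[3]=C('b')+2=7+2=9
L[4]='a': occ=1, LF[4]=C('a')+1=1+1=2
L[5]='a': occ=2, LF[5]=C('a')+2=1+2=3
L[6]='a': occ=3, LF[6]=C('a')+3=1+3=4
L[7]='a': occ=4, LF[7]=C('a')+4=1+4=5
L[8]='b': occ=3, LF[8]=C('b')+3=7+3=10
L[9]='a': occ=5, LF[9]=C('a')+5=1+5=6
L[10]='b': occ=4, LF[10]=C('b')+4=7+4=11
L[11]='b': occ=5, LF[11]=C('b')+5=7+5=12
L[12]='$': occ=0, LF[12]=C('$')+0=0+0=0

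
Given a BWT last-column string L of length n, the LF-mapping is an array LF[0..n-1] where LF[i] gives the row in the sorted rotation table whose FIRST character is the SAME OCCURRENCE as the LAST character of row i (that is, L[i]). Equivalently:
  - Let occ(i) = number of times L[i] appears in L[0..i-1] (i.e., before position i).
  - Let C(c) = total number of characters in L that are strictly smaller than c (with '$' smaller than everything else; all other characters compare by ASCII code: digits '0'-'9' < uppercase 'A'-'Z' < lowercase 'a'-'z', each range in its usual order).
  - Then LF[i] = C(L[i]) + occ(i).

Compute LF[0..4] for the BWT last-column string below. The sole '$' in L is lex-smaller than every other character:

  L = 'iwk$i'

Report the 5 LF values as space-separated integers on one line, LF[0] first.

Answer: 1 4 3 0 2

Derivation:
Char counts: '$':1, 'i':2, 'k':1, 'w':1
C (first-col start): C('$')=0, C('i')=1, C('k')=3, C('w')=4
L[0]='i': occ=0, LF[0]=C('i')+0=1+0=1
L[1]='w': occ=0, LF[1]=C('w')+0=4+0=4
L[2]='k': occ=0, LF[2]=C('k')+0=3+0=3
L[3]='$': occ=0, LF[3]=C('$')+0=0+0=0
L[4]='i': occ=1, LF[4]=C('i')+1=1+1=2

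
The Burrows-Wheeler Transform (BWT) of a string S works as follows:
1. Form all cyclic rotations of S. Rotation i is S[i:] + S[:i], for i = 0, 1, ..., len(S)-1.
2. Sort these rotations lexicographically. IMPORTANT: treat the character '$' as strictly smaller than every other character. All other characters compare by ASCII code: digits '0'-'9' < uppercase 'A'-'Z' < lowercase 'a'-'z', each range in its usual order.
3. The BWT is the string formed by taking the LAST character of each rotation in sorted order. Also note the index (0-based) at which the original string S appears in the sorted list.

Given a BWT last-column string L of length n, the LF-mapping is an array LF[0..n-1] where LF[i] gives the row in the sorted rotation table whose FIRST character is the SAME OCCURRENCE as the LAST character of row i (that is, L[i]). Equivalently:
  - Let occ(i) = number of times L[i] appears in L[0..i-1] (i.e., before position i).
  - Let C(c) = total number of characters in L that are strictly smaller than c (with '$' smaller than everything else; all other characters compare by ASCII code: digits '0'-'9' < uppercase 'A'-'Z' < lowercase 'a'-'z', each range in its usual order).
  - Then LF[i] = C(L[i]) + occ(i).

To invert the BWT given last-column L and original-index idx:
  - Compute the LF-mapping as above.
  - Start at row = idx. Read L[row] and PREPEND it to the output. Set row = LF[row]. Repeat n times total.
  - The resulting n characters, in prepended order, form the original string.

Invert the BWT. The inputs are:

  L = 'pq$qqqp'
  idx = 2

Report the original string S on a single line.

LF mapping: 1 3 0 4 5 6 2
Walk LF starting at row 2, prepending L[row]:
  step 1: row=2, L[2]='$', prepend. Next row=LF[2]=0
  step 2: row=0, L[0]='p', prepend. Next row=LF[0]=1
  step 3: row=1, L[1]='q', prepend. Next row=LF[1]=3
  step 4: row=3, L[3]='q', prepend. Next row=LF[3]=4
  step 5: row=4, L[4]='q', prepend. Next row=LF[4]=5
  step 6: row=5, L[5]='q', prepend. Next row=LF[5]=6
  step 7: row=6, L[6]='p', prepend. Next row=LF[6]=2
Reversed output: pqqqqp$

Answer: pqqqqp$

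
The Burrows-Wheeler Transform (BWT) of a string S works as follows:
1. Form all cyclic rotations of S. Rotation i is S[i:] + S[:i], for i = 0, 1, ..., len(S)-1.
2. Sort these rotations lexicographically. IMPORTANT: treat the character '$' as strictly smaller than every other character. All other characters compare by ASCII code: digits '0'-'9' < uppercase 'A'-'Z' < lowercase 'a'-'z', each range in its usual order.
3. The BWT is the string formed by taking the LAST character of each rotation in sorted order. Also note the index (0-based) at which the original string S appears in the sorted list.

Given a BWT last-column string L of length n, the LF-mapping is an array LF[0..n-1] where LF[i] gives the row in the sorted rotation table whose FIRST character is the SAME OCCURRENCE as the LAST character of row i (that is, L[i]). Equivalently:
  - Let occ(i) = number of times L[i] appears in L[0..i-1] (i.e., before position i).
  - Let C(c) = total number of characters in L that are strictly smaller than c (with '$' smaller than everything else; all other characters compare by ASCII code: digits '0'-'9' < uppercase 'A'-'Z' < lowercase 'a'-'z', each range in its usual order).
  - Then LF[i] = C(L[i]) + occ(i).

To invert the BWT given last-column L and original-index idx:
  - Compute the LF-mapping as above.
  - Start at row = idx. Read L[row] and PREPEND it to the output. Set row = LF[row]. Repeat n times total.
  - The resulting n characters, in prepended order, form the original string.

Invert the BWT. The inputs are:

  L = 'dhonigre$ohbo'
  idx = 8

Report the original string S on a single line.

LF mapping: 2 5 9 8 7 4 12 3 0 10 6 1 11
Walk LF starting at row 8, prepending L[row]:
  step 1: row=8, L[8]='$', prepend. Next row=LF[8]=0
  step 2: row=0, L[0]='d', prepend. Next row=LF[0]=2
  step 3: row=2, L[2]='o', prepend. Next row=LF[2]=9
  step 4: row=9, L[9]='o', prepend. Next row=LF[9]=10
  step 5: row=10, L[10]='h', prepend. Next row=LF[10]=6
  step 6: row=6, L[6]='r', prepend. Next row=LF[6]=12
  step 7: row=12, L[12]='o', prepend. Next row=LF[12]=11
  step 8: row=11, L[11]='b', prepend. Next row=LF[11]=1
  step 9: row=1, L[1]='h', prepend. Next row=LF[1]=5
  step 10: row=5, L[5]='g', prepend. Next row=LF[5]=4
  step 11: row=4, L[4]='i', prepend. Next row=LF[4]=7
  step 12: row=7, L[7]='e', prepend. Next row=LF[7]=3
  step 13: row=3, L[3]='n', prepend. Next row=LF[3]=8
Reversed output: neighborhood$

Answer: neighborhood$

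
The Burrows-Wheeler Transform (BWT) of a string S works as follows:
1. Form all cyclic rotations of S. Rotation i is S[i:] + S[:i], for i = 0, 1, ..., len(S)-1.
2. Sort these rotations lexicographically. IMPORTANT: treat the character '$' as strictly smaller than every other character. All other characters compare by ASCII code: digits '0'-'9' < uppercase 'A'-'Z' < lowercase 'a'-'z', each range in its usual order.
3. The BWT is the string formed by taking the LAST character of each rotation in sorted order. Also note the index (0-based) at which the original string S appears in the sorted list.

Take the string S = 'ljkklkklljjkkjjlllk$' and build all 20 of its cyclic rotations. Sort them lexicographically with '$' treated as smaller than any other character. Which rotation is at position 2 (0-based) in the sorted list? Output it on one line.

All 20 rotations (rotation i = S[i:]+S[:i]):
  rot[0] = ljkklkklljjkkjjlllk$
  rot[1] = jkklkklljjkkjjlllk$l
  rot[2] = kklkklljjkkjjlllk$lj
  rot[3] = klkklljjkkjjlllk$ljk
  rot[4] = lkklljjkkjjlllk$ljkk
  rot[5] = kklljjkkjjlllk$ljkkl
  rot[6] = klljjkkjjlllk$ljkklk
  rot[7] = lljjkkjjlllk$ljkklkk
  rot[8] = ljjkkjjlllk$ljkklkkl
  rot[9] = jjkkjjlllk$ljkklkkll
  rot[10] = jkkjjlllk$ljkklkkllj
  rot[11] = kkjjlllk$ljkklkklljj
  rot[12] = kjjlllk$ljkklkklljjk
  rot[13] = jjlllk$ljkklkklljjkk
  rot[14] = jlllk$ljkklkklljjkkj
  rot[15] = lllk$ljkklkklljjkkjj
  rot[16] = llk$ljkklkklljjkkjjl
  rot[17] = lk$ljkklkklljjkkjjll
  rot[18] = k$ljkklkklljjkkjjlll
  rot[19] = $ljkklkklljjkkjjlllk
Sorted (with $ < everything):
  sorted[0] = $ljkklkklljjkkjjlllk
  sorted[1] = jjkkjjlllk$ljkklkkll
  sorted[2] = jjlllk$ljkklkklljjkk
  sorted[3] = jkkjjlllk$ljkklkkllj
  sorted[4] = jkklkklljjkkjjlllk$l
  sorted[5] = jlllk$ljkklkklljjkkj
  sorted[6] = k$ljkklkklljjkkjjlll
  sorted[7] = kjjlllk$ljkklkklljjk
  sorted[8] = kkjjlllk$ljkklkklljj
  sorted[9] = kklkklljjkkjjlllk$lj
  sorted[10] = kklljjkkjjlllk$ljkkl
  sorted[11] = klkklljjkkjjlllk$ljk
  sorted[12] = klljjkkjjlllk$ljkklk
  sorted[13] = ljjkkjjlllk$ljkklkkl
  sorted[14] = ljkklkklljjkkjjlllk$
  sorted[15] = lk$ljkklkklljjkkjjll
  sorted[16] = lkklljjkkjjlllk$ljkk
  sorted[17] = lljjkkjjlllk$ljkklkk
  sorted[18] = llk$ljkklkklljjkkjjl
  sorted[19] = lllk$ljkklkklljjkkjj
sorted[2] = jjlllk$ljkklkklljjkk

Answer: jjlllk$ljkklkklljjkk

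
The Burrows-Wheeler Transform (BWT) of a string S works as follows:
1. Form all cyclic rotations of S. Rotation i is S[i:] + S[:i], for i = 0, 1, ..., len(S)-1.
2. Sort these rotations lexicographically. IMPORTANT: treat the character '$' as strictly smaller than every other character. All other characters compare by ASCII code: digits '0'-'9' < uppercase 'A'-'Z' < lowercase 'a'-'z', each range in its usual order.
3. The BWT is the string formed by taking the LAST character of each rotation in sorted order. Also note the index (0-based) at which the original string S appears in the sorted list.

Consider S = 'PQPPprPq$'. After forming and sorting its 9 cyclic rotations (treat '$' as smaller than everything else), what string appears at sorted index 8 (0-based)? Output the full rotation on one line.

Answer: rPq$PQPPp

Derivation:
All 9 rotations (rotation i = S[i:]+S[:i]):
  rot[0] = PQPPprPq$
  rot[1] = QPPprPq$P
  rot[2] = PPprPq$PQ
  rot[3] = PprPq$PQP
  rot[4] = prPq$PQPP
  rot[5] = rPq$PQPPp
  rot[6] = Pq$PQPPpr
  rot[7] = q$PQPPprP
  rot[8] = $PQPPprPq
Sorted (with $ < everything):
  sorted[0] = $PQPPprPq
  sorted[1] = PPprPq$PQ
  sorted[2] = PQPPprPq$
  sorted[3] = PprPq$PQP
  sorted[4] = Pq$PQPPpr
  sorted[5] = QPPprPq$P
  sorted[6] = prPq$PQPP
  sorted[7] = q$PQPPprP
  sorted[8] = rPq$PQPPp
sorted[8] = rPq$PQPPp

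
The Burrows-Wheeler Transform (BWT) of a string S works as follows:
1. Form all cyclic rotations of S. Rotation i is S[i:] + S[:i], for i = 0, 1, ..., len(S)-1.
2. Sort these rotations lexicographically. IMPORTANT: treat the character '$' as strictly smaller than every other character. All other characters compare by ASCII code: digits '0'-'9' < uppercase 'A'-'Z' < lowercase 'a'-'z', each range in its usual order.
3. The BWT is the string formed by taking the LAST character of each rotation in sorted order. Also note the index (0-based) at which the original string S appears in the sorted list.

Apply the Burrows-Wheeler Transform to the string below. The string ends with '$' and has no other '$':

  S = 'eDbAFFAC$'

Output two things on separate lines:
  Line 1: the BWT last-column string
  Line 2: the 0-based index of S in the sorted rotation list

All 9 rotations (rotation i = S[i:]+S[:i]):
  rot[0] = eDbAFFAC$
  rot[1] = DbAFFAC$e
  rot[2] = bAFFAC$eD
  rot[3] = AFFAC$eDb
  rot[4] = FFAC$eDbA
  rot[5] = FAC$eDbAF
  rot[6] = AC$eDbAFF
  rot[7] = C$eDbAFFA
  rot[8] = $eDbAFFAC
Sorted (with $ < everything):
  sorted[0] = $eDbAFFAC  (last char: 'C')
  sorted[1] = AC$eDbAFF  (last char: 'F')
  sorted[2] = AFFAC$eDb  (last char: 'b')
  sorted[3] = C$eDbAFFA  (last char: 'A')
  sorted[4] = DbAFFAC$e  (last char: 'e')
  sorted[5] = FAC$eDbAF  (last char: 'F')
  sorted[6] = FFAC$eDbA  (last char: 'A')
  sorted[7] = bAFFAC$eD  (last char: 'D')
  sorted[8] = eDbAFFAC$  (last char: '$')
Last column: CFbAeFAD$
Original string S is at sorted index 8

Answer: CFbAeFAD$
8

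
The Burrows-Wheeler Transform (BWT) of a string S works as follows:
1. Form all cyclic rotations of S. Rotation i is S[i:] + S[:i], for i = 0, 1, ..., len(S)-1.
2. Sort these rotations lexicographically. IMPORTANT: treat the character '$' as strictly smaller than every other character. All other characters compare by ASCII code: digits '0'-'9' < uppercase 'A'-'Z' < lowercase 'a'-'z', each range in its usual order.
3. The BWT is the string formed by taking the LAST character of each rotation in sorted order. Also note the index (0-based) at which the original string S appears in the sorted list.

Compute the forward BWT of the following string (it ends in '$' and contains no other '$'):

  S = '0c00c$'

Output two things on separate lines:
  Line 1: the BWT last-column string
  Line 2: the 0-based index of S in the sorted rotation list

All 6 rotations (rotation i = S[i:]+S[:i]):
  rot[0] = 0c00c$
  rot[1] = c00c$0
  rot[2] = 00c$0c
  rot[3] = 0c$0c0
  rot[4] = c$0c00
  rot[5] = $0c00c
Sorted (with $ < everything):
  sorted[0] = $0c00c  (last char: 'c')
  sorted[1] = 00c$0c  (last char: 'c')
  sorted[2] = 0c$0c0  (last char: '0')
  sorted[3] = 0c00c$  (last char: '$')
  sorted[4] = c$0c00  (last char: '0')
  sorted[5] = c00c$0  (last char: '0')
Last column: cc0$00
Original string S is at sorted index 3

Answer: cc0$00
3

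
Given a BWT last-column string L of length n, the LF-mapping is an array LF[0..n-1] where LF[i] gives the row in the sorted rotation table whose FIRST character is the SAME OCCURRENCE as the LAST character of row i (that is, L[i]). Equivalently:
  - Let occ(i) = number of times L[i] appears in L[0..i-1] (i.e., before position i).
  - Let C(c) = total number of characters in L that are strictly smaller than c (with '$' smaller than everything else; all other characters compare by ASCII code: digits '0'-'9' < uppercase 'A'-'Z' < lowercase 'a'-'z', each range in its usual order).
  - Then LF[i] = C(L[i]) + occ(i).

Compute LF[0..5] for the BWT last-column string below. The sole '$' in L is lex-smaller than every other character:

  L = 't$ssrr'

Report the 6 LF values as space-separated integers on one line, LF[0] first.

Answer: 5 0 3 4 1 2

Derivation:
Char counts: '$':1, 'r':2, 's':2, 't':1
C (first-col start): C('$')=0, C('r')=1, C('s')=3, C('t')=5
L[0]='t': occ=0, LF[0]=C('t')+0=5+0=5
L[1]='$': occ=0, LF[1]=C('$')+0=0+0=0
L[2]='s': occ=0, LF[2]=C('s')+0=3+0=3
L[3]='s': occ=1, LF[3]=C('s')+1=3+1=4
L[4]='r': occ=0, LF[4]=C('r')+0=1+0=1
L[5]='r': occ=1, LF[5]=C('r')+1=1+1=2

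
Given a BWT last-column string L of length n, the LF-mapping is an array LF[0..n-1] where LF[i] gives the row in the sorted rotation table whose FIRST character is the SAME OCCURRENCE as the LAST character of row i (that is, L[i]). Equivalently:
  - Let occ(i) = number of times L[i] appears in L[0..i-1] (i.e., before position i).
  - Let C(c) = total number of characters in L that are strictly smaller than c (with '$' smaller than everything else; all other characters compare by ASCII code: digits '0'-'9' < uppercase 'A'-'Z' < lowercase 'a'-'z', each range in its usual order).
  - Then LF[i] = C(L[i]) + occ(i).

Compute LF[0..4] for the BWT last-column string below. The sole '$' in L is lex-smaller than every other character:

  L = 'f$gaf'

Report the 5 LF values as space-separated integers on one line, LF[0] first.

Char counts: '$':1, 'a':1, 'f':2, 'g':1
C (first-col start): C('$')=0, C('a')=1, C('f')=2, C('g')=4
L[0]='f': occ=0, LF[0]=C('f')+0=2+0=2
L[1]='$': occ=0, LF[1]=C('$')+0=0+0=0
L[2]='g': occ=0, LF[2]=C('g')+0=4+0=4
L[3]='a': occ=0, LF[3]=C('a')+0=1+0=1
L[4]='f': occ=1, LF[4]=C('f')+1=2+1=3

Answer: 2 0 4 1 3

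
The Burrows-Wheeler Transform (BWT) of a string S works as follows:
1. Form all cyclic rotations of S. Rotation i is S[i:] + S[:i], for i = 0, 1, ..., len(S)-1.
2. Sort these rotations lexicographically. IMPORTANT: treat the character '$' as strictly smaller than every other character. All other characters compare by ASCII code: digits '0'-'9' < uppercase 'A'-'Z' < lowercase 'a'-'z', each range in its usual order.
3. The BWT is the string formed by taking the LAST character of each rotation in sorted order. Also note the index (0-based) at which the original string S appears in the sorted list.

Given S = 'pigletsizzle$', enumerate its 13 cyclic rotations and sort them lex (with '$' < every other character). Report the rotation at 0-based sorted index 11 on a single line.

All 13 rotations (rotation i = S[i:]+S[:i]):
  rot[0] = pigletsizzle$
  rot[1] = igletsizzle$p
  rot[2] = gletsizzle$pi
  rot[3] = letsizzle$pig
  rot[4] = etsizzle$pigl
  rot[5] = tsizzle$pigle
  rot[6] = sizzle$piglet
  rot[7] = izzle$piglets
  rot[8] = zzle$pigletsi
  rot[9] = zle$pigletsiz
  rot[10] = le$pigletsizz
  rot[11] = e$pigletsizzl
  rot[12] = $pigletsizzle
Sorted (with $ < everything):
  sorted[0] = $pigletsizzle
  sorted[1] = e$pigletsizzl
  sorted[2] = etsizzle$pigl
  sorted[3] = gletsizzle$pi
  sorted[4] = igletsizzle$p
  sorted[5] = izzle$piglets
  sorted[6] = le$pigletsizz
  sorted[7] = letsizzle$pig
  sorted[8] = pigletsizzle$
  sorted[9] = sizzle$piglet
  sorted[10] = tsizzle$pigle
  sorted[11] = zle$pigletsiz
  sorted[12] = zzle$pigletsi
sorted[11] = zle$pigletsiz

Answer: zle$pigletsiz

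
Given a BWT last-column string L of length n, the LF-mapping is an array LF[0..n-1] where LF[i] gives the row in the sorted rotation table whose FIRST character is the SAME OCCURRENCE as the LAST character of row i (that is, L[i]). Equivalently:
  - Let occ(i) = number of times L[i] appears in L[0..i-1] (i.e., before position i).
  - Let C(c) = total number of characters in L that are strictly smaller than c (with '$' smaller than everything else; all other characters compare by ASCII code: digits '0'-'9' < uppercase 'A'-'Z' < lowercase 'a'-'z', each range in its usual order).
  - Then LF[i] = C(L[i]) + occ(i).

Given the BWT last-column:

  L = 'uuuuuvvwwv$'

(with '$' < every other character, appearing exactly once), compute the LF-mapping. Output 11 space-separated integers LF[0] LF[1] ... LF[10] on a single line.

Answer: 1 2 3 4 5 6 7 9 10 8 0

Derivation:
Char counts: '$':1, 'u':5, 'v':3, 'w':2
C (first-col start): C('$')=0, C('u')=1, C('v')=6, C('w')=9
L[0]='u': occ=0, LF[0]=C('u')+0=1+0=1
L[1]='u': occ=1, LF[1]=C('u')+1=1+1=2
L[2]='u': occ=2, LF[2]=C('u')+2=1+2=3
L[3]='u': occ=3, LF[3]=C('u')+3=1+3=4
L[4]='u': occ=4, LF[4]=C('u')+4=1+4=5
L[5]='v': occ=0, LF[5]=C('v')+0=6+0=6
L[6]='v': occ=1, LF[6]=C('v')+1=6+1=7
L[7]='w': occ=0, LF[7]=C('w')+0=9+0=9
L[8]='w': occ=1, LF[8]=C('w')+1=9+1=10
L[9]='v': occ=2, LF[9]=C('v')+2=6+2=8
L[10]='$': occ=0, LF[10]=C('$')+0=0+0=0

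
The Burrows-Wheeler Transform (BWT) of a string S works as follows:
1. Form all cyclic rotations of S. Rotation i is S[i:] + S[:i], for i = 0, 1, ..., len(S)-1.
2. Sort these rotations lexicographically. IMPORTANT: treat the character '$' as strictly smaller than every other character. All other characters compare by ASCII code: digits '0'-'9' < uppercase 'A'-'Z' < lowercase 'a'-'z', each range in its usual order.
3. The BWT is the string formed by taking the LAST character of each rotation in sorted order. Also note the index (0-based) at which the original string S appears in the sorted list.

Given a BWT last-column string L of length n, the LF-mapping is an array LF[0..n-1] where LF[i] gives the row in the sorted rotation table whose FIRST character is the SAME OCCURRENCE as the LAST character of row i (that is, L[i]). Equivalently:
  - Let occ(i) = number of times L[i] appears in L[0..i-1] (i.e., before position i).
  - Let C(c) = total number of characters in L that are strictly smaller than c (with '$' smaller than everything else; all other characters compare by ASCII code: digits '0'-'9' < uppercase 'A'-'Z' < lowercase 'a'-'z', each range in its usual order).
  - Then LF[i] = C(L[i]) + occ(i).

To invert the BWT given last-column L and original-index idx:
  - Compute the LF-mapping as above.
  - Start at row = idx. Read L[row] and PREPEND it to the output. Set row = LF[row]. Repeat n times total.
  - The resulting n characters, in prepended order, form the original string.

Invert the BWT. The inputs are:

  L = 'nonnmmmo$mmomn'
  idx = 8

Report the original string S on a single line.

LF mapping: 7 11 8 9 1 2 3 12 0 4 5 13 6 10
Walk LF starting at row 8, prepending L[row]:
  step 1: row=8, L[8]='$', prepend. Next row=LF[8]=0
  step 2: row=0, L[0]='n', prepend. Next row=LF[0]=7
  step 3: row=7, L[7]='o', prepend. Next row=LF[7]=12
  step 4: row=12, L[12]='m', prepend. Next row=LF[12]=6
  step 5: row=6, L[6]='m', prepend. Next row=LF[6]=3
  step 6: row=3, L[3]='n', prepend. Next row=LF[3]=9
  step 7: row=9, L[9]='m', prepend. Next row=LF[9]=4
  step 8: row=4, L[4]='m', prepend. Next row=LF[4]=1
  step 9: row=1, L[1]='o', prepend. Next row=LF[1]=11
  step 10: row=11, L[11]='o', prepend. Next row=LF[11]=13
  step 11: row=13, L[13]='n', prepend. Next row=LF[13]=10
  step 12: row=10, L[10]='m', prepend. Next row=LF[10]=5
  step 13: row=5, L[5]='m', prepend. Next row=LF[5]=2
  step 14: row=2, L[2]='n', prepend. Next row=LF[2]=8
Reversed output: nmmnoommnmmon$

Answer: nmmnoommnmmon$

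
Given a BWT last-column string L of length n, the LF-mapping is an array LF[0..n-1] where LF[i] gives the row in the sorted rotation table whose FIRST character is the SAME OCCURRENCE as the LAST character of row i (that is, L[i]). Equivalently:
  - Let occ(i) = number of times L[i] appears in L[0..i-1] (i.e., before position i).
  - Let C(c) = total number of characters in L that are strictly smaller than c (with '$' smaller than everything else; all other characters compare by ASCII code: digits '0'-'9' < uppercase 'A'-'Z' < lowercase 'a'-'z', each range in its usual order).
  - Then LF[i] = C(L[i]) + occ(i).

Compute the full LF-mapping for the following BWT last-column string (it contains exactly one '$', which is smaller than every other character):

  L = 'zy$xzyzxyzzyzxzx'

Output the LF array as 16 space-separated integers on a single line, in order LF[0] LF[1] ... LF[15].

Char counts: '$':1, 'x':4, 'y':4, 'z':7
C (first-col start): C('$')=0, C('x')=1, C('y')=5, C('z')=9
L[0]='z': occ=0, LF[0]=C('z')+0=9+0=9
L[1]='y': occ=0, LF[1]=C('y')+0=5+0=5
L[2]='$': occ=0, LF[2]=C('$')+0=0+0=0
L[3]='x': occ=0, LF[3]=C('x')+0=1+0=1
L[4]='z': occ=1, LF[4]=C('z')+1=9+1=10
L[5]='y': occ=1, LF[5]=C('y')+1=5+1=6
L[6]='z': occ=2, LF[6]=C('z')+2=9+2=11
L[7]='x': occ=1, LF[7]=C('x')+1=1+1=2
L[8]='y': occ=2, LF[8]=C('y')+2=5+2=7
L[9]='z': occ=3, LF[9]=C('z')+3=9+3=12
L[10]='z': occ=4, LF[10]=C('z')+4=9+4=13
L[11]='y': occ=3, LF[11]=C('y')+3=5+3=8
L[12]='z': occ=5, LF[12]=C('z')+5=9+5=14
L[13]='x': occ=2, LF[13]=C('x')+2=1+2=3
L[14]='z': occ=6, LF[14]=C('z')+6=9+6=15
L[15]='x': occ=3, LF[15]=C('x')+3=1+3=4

Answer: 9 5 0 1 10 6 11 2 7 12 13 8 14 3 15 4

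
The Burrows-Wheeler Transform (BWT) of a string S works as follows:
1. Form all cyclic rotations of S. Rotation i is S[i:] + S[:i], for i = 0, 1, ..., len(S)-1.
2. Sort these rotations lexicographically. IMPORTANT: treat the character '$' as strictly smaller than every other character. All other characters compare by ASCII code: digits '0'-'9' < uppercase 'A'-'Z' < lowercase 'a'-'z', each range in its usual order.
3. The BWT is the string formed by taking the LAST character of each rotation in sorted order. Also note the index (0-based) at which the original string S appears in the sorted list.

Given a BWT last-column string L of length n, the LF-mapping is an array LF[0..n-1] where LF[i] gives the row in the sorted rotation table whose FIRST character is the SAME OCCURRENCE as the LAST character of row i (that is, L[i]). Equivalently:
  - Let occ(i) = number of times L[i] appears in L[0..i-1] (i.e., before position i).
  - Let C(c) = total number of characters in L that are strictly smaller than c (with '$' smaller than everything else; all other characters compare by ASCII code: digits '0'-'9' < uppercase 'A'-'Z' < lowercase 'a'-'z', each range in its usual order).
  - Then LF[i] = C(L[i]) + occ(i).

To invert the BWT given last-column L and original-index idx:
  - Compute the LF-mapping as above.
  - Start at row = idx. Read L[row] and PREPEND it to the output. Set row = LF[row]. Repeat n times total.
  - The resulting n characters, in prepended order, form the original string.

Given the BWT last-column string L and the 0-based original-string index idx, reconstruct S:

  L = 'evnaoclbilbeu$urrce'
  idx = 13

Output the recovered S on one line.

Answer: occurrunbelievable$

Derivation:
LF mapping: 6 18 12 1 13 4 10 2 9 11 3 7 16 0 17 14 15 5 8
Walk LF starting at row 13, prepending L[row]:
  step 1: row=13, L[13]='$', prepend. Next row=LF[13]=0
  step 2: row=0, L[0]='e', prepend. Next row=LF[0]=6
  step 3: row=6, L[6]='l', prepend. Next row=LF[6]=10
  step 4: row=10, L[10]='b', prepend. Next row=LF[10]=3
  step 5: row=3, L[3]='a', prepend. Next row=LF[3]=1
  step 6: row=1, L[1]='v', prepend. Next row=LF[1]=18
  step 7: row=18, L[18]='e', prepend. Next row=LF[18]=8
  step 8: row=8, L[8]='i', prepend. Next row=LF[8]=9
  step 9: row=9, L[9]='l', prepend. Next row=LF[9]=11
  step 10: row=11, L[11]='e', prepend. Next row=LF[11]=7
  step 11: row=7, L[7]='b', prepend. Next row=LF[7]=2
  step 12: row=2, L[2]='n', prepend. Next row=LF[2]=12
  step 13: row=12, L[12]='u', prepend. Next row=LF[12]=16
  step 14: row=16, L[16]='r', prepend. Next row=LF[16]=15
  step 15: row=15, L[15]='r', prepend. Next row=LF[15]=14
  step 16: row=14, L[14]='u', prepend. Next row=LF[14]=17
  step 17: row=17, L[17]='c', prepend. Next row=LF[17]=5
  step 18: row=5, L[5]='c', prepend. Next row=LF[5]=4
  step 19: row=4, L[4]='o', prepend. Next row=LF[4]=13
Reversed output: occurrunbelievable$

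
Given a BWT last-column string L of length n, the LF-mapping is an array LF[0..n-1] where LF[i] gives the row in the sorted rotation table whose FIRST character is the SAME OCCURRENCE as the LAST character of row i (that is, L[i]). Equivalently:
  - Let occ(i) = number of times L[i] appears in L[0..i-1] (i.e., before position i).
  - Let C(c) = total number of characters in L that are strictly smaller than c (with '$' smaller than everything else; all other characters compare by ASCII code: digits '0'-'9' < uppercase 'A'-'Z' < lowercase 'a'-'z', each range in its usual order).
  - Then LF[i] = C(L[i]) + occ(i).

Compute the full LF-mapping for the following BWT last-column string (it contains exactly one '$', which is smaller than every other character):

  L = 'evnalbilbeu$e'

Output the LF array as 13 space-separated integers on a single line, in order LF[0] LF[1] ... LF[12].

Answer: 4 12 10 1 8 2 7 9 3 5 11 0 6

Derivation:
Char counts: '$':1, 'a':1, 'b':2, 'e':3, 'i':1, 'l':2, 'n':1, 'u':1, 'v':1
C (first-col start): C('$')=0, C('a')=1, C('b')=2, C('e')=4, C('i')=7, C('l')=8, C('n')=10, C('u')=11, C('v')=12
L[0]='e': occ=0, LF[0]=C('e')+0=4+0=4
L[1]='v': occ=0, LF[1]=C('v')+0=12+0=12
L[2]='n': occ=0, LF[2]=C('n')+0=10+0=10
L[3]='a': occ=0, LF[3]=C('a')+0=1+0=1
L[4]='l': occ=0, LF[4]=C('l')+0=8+0=8
L[5]='b': occ=0, LF[5]=C('b')+0=2+0=2
L[6]='i': occ=0, LF[6]=C('i')+0=7+0=7
L[7]='l': occ=1, LF[7]=C('l')+1=8+1=9
L[8]='b': occ=1, LF[8]=C('b')+1=2+1=3
L[9]='e': occ=1, LF[9]=C('e')+1=4+1=5
L[10]='u': occ=0, LF[10]=C('u')+0=11+0=11
L[11]='$': occ=0, LF[11]=C('$')+0=0+0=0
L[12]='e': occ=2, LF[12]=C('e')+2=4+2=6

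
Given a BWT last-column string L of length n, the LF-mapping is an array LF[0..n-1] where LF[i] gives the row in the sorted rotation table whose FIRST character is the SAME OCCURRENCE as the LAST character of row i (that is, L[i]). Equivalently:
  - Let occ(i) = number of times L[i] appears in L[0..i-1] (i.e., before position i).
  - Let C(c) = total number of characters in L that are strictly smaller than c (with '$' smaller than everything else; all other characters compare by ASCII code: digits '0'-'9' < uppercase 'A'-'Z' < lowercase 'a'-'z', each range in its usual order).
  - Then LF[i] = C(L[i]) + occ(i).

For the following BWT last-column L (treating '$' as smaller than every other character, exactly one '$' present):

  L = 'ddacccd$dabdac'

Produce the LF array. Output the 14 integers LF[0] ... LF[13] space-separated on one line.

Char counts: '$':1, 'a':3, 'b':1, 'c':4, 'd':5
C (first-col start): C('$')=0, C('a')=1, C('b')=4, C('c')=5, C('d')=9
L[0]='d': occ=0, LF[0]=C('d')+0=9+0=9
L[1]='d': occ=1, LF[1]=C('d')+1=9+1=10
L[2]='a': occ=0, LF[2]=C('a')+0=1+0=1
L[3]='c': occ=0, LF[3]=C('c')+0=5+0=5
L[4]='c': occ=1, LF[4]=C('c')+1=5+1=6
L[5]='c': occ=2, LF[5]=C('c')+2=5+2=7
L[6]='d': occ=2, LF[6]=C('d')+2=9+2=11
L[7]='$': occ=0, LF[7]=C('$')+0=0+0=0
L[8]='d': occ=3, LF[8]=C('d')+3=9+3=12
L[9]='a': occ=1, LF[9]=C('a')+1=1+1=2
L[10]='b': occ=0, LF[10]=C('b')+0=4+0=4
L[11]='d': occ=4, LF[11]=C('d')+4=9+4=13
L[12]='a': occ=2, LF[12]=C('a')+2=1+2=3
L[13]='c': occ=3, LF[13]=C('c')+3=5+3=8

Answer: 9 10 1 5 6 7 11 0 12 2 4 13 3 8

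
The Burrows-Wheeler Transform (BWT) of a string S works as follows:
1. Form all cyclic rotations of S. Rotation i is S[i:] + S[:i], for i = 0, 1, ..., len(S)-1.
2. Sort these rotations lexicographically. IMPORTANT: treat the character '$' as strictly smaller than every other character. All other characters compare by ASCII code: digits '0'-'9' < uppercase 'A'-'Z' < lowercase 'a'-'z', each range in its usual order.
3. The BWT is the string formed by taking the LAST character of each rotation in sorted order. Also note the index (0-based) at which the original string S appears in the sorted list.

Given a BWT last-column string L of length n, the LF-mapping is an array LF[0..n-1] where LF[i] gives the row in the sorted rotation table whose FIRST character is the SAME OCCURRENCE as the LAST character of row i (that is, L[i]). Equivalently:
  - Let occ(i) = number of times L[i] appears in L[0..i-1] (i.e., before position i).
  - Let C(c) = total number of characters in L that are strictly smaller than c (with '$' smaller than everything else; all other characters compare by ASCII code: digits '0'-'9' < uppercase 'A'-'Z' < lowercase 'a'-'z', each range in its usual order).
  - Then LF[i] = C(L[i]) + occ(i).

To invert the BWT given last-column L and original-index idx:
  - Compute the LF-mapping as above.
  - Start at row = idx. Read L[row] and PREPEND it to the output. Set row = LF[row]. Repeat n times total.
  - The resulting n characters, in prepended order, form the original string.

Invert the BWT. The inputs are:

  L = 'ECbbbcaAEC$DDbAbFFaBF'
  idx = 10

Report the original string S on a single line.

LF mapping: 8 4 15 16 17 20 13 1 9 5 0 6 7 18 2 19 10 11 14 3 12
Walk LF starting at row 10, prepending L[row]:
  step 1: row=10, L[10]='$', prepend. Next row=LF[10]=0
  step 2: row=0, L[0]='E', prepend. Next row=LF[0]=8
  step 3: row=8, L[8]='E', prepend. Next row=LF[8]=9
  step 4: row=9, L[9]='C', prepend. Next row=LF[9]=5
  step 5: row=5, L[5]='c', prepend. Next row=LF[5]=20
  step 6: row=20, L[20]='F', prepend. Next row=LF[20]=12
  step 7: row=12, L[12]='D', prepend. Next row=LF[12]=7
  step 8: row=7, L[7]='A', prepend. Next row=LF[7]=1
  step 9: row=1, L[1]='C', prepend. Next row=LF[1]=4
  step 10: row=4, L[4]='b', prepend. Next row=LF[4]=17
  step 11: row=17, L[17]='F', prepend. Next row=LF[17]=11
  step 12: row=11, L[11]='D', prepend. Next row=LF[11]=6
  step 13: row=6, L[6]='a', prepend. Next row=LF[6]=13
  step 14: row=13, L[13]='b', prepend. Next row=LF[13]=18
  step 15: row=18, L[18]='a', prepend. Next row=LF[18]=14
  step 16: row=14, L[14]='A', prepend. Next row=LF[14]=2
  step 17: row=2, L[2]='b', prepend. Next row=LF[2]=15
  step 18: row=15, L[15]='b', prepend. Next row=LF[15]=19
  step 19: row=19, L[19]='B', prepend. Next row=LF[19]=3
  step 20: row=3, L[3]='b', prepend. Next row=LF[3]=16
  step 21: row=16, L[16]='F', prepend. Next row=LF[16]=10
Reversed output: FbBbbAabaDFbCADFcCEE$

Answer: FbBbbAabaDFbCADFcCEE$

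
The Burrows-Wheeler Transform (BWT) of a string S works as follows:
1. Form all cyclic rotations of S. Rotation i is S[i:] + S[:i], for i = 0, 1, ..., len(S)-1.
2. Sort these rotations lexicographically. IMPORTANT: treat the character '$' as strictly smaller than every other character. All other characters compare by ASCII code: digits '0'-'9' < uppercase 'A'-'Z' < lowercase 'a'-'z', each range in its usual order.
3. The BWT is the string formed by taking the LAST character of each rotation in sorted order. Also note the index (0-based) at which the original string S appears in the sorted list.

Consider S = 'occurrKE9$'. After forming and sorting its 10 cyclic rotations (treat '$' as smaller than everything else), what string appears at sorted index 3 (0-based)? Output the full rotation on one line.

Answer: KE9$occurr

Derivation:
All 10 rotations (rotation i = S[i:]+S[:i]):
  rot[0] = occurrKE9$
  rot[1] = ccurrKE9$o
  rot[2] = currKE9$oc
  rot[3] = urrKE9$occ
  rot[4] = rrKE9$occu
  rot[5] = rKE9$occur
  rot[6] = KE9$occurr
  rot[7] = E9$occurrK
  rot[8] = 9$occurrKE
  rot[9] = $occurrKE9
Sorted (with $ < everything):
  sorted[0] = $occurrKE9
  sorted[1] = 9$occurrKE
  sorted[2] = E9$occurrK
  sorted[3] = KE9$occurr
  sorted[4] = ccurrKE9$o
  sorted[5] = currKE9$oc
  sorted[6] = occurrKE9$
  sorted[7] = rKE9$occur
  sorted[8] = rrKE9$occu
  sorted[9] = urrKE9$occ
sorted[3] = KE9$occurr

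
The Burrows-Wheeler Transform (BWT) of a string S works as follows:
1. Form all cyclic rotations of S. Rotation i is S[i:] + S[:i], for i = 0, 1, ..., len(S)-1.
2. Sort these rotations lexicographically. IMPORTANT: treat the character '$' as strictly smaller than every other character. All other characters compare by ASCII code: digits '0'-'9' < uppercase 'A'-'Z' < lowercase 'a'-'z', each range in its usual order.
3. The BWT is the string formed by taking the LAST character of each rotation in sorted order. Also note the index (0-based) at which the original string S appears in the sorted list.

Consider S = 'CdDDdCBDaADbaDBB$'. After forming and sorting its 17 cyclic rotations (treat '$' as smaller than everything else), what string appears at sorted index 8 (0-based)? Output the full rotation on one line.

All 17 rotations (rotation i = S[i:]+S[:i]):
  rot[0] = CdDDdCBDaADbaDBB$
  rot[1] = dDDdCBDaADbaDBB$C
  rot[2] = DDdCBDaADbaDBB$Cd
  rot[3] = DdCBDaADbaDBB$CdD
  rot[4] = dCBDaADbaDBB$CdDD
  rot[5] = CBDaADbaDBB$CdDDd
  rot[6] = BDaADbaDBB$CdDDdC
  rot[7] = DaADbaDBB$CdDDdCB
  rot[8] = aADbaDBB$CdDDdCBD
  rot[9] = ADbaDBB$CdDDdCBDa
  rot[10] = DbaDBB$CdDDdCBDaA
  rot[11] = baDBB$CdDDdCBDaAD
  rot[12] = aDBB$CdDDdCBDaADb
  rot[13] = DBB$CdDDdCBDaADba
  rot[14] = BB$CdDDdCBDaADbaD
  rot[15] = B$CdDDdCBDaADbaDB
  rot[16] = $CdDDdCBDaADbaDBB
Sorted (with $ < everything):
  sorted[0] = $CdDDdCBDaADbaDBB
  sorted[1] = ADbaDBB$CdDDdCBDa
  sorted[2] = B$CdDDdCBDaADbaDB
  sorted[3] = BB$CdDDdCBDaADbaD
  sorted[4] = BDaADbaDBB$CdDDdC
  sorted[5] = CBDaADbaDBB$CdDDd
  sorted[6] = CdDDdCBDaADbaDBB$
  sorted[7] = DBB$CdDDdCBDaADba
  sorted[8] = DDdCBDaADbaDBB$Cd
  sorted[9] = DaADbaDBB$CdDDdCB
  sorted[10] = DbaDBB$CdDDdCBDaA
  sorted[11] = DdCBDaADbaDBB$CdD
  sorted[12] = aADbaDBB$CdDDdCBD
  sorted[13] = aDBB$CdDDdCBDaADb
  sorted[14] = baDBB$CdDDdCBDaAD
  sorted[15] = dCBDaADbaDBB$CdDD
  sorted[16] = dDDdCBDaADbaDBB$C
sorted[8] = DDdCBDaADbaDBB$Cd

Answer: DDdCBDaADbaDBB$Cd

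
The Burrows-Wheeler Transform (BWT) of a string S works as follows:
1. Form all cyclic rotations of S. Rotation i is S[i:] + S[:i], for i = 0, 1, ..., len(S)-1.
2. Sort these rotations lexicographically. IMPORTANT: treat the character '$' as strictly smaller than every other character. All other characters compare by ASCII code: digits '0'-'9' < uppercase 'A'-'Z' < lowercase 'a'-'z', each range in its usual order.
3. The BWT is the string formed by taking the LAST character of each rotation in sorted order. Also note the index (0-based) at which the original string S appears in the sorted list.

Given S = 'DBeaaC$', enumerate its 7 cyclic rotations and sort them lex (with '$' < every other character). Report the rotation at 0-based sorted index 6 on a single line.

Answer: eaaC$DB

Derivation:
All 7 rotations (rotation i = S[i:]+S[:i]):
  rot[0] = DBeaaC$
  rot[1] = BeaaC$D
  rot[2] = eaaC$DB
  rot[3] = aaC$DBe
  rot[4] = aC$DBea
  rot[5] = C$DBeaa
  rot[6] = $DBeaaC
Sorted (with $ < everything):
  sorted[0] = $DBeaaC
  sorted[1] = BeaaC$D
  sorted[2] = C$DBeaa
  sorted[3] = DBeaaC$
  sorted[4] = aC$DBea
  sorted[5] = aaC$DBe
  sorted[6] = eaaC$DB
sorted[6] = eaaC$DB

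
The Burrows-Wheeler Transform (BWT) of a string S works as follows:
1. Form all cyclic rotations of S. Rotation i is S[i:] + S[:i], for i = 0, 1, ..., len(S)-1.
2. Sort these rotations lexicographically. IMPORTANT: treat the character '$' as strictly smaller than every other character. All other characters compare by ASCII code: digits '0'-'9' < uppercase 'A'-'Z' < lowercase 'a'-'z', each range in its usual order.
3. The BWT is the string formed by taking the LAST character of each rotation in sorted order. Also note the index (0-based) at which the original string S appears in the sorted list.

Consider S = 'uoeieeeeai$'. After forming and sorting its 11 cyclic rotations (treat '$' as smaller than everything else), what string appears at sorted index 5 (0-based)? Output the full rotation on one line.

All 11 rotations (rotation i = S[i:]+S[:i]):
  rot[0] = uoeieeeeai$
  rot[1] = oeieeeeai$u
  rot[2] = eieeeeai$uo
  rot[3] = ieeeeai$uoe
  rot[4] = eeeeai$uoei
  rot[5] = eeeai$uoeie
  rot[6] = eeai$uoeiee
  rot[7] = eai$uoeieee
  rot[8] = ai$uoeieeee
  rot[9] = i$uoeieeeea
  rot[10] = $uoeieeeeai
Sorted (with $ < everything):
  sorted[0] = $uoeieeeeai
  sorted[1] = ai$uoeieeee
  sorted[2] = eai$uoeieee
  sorted[3] = eeai$uoeiee
  sorted[4] = eeeai$uoeie
  sorted[5] = eeeeai$uoei
  sorted[6] = eieeeeai$uo
  sorted[7] = i$uoeieeeea
  sorted[8] = ieeeeai$uoe
  sorted[9] = oeieeeeai$u
  sorted[10] = uoeieeeeai$
sorted[5] = eeeeai$uoei

Answer: eeeeai$uoei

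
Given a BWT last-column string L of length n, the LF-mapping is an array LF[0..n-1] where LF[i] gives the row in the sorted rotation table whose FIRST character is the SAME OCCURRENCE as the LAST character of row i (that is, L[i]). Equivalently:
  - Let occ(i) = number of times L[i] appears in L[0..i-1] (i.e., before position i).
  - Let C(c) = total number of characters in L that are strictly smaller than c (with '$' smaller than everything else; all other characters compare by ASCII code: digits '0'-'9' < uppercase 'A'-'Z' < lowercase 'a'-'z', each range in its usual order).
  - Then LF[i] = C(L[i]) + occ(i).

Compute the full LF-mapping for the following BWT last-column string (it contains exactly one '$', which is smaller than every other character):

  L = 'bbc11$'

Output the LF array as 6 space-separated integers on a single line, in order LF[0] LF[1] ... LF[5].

Char counts: '$':1, '1':2, 'b':2, 'c':1
C (first-col start): C('$')=0, C('1')=1, C('b')=3, C('c')=5
L[0]='b': occ=0, LF[0]=C('b')+0=3+0=3
L[1]='b': occ=1, LF[1]=C('b')+1=3+1=4
L[2]='c': occ=0, LF[2]=C('c')+0=5+0=5
L[3]='1': occ=0, LF[3]=C('1')+0=1+0=1
L[4]='1': occ=1, LF[4]=C('1')+1=1+1=2
L[5]='$': occ=0, LF[5]=C('$')+0=0+0=0

Answer: 3 4 5 1 2 0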